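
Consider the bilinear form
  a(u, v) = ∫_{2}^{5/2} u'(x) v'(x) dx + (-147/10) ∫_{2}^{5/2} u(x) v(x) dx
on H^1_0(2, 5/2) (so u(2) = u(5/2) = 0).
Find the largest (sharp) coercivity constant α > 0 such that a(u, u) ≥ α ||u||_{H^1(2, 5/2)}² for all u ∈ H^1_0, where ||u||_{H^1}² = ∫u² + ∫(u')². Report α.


α = (-147 + 40*π^2)/(10*(1 + 4*π^2))

Coercivity of a(·,·) on H^1_0(2, 5/2) means a(u, u) ≥ α ||u||_{H^1}² for every u ∈ H^1_0.
The interval has length L = 1/2, and Poincaré/coercivity depend only on L. Here a(u, u) = ∫(u')² + (-147/10)·∫u².
Here c = -147/10 < 0 with |c| < (π/L)² = 4*π^2, so coercivity still holds. The condition a(u,u) ≥ α||u||_{H^1}² reads (1−α)∫(u')² ≥ (α−c)∫u². Any admissible α is ≤ 1 (rapidly oscillating u have ∫u²/∫(u')² → 0), and α = 1 would force 0 ≥ (1−c)∫u², impossible since c < 1; so 1−α > 0. By the sharp Poincaré inequality on H^1_0 of an interval of length L, ∫(u')² ≥ (π/L)²∫u² with equality for the first sine mode sin(π(x−x₀)/L) (x₀ the left endpoint), so the inequality holds for all u iff (1−α)(π/L)² ≥ α − c, i.e. α ≤ ((π/L)² + c)/((π/L)² + 1) = (1 + c(L/π)²)/(1 + (L/π)²). (Direct route, valid since c ≤ 0: Poincaré gives c∫u² ≥ c(L/π)²∫(u')², so a(u,u) ≥ (1 + c(L/π)²)∫(u')², while ||u||_{H^1}² ≤ (1 + (L/π)²)∫(u')²; dividing yields the same α.) With (π/L)² = 4*π^2 and c = -147/10, the largest admissible constant is α = ((π/L)² + c)/((π/L)² + 1).
Simplifying, α = (-147 + 40*π^2)/(10*(1 + 4*π^2)).


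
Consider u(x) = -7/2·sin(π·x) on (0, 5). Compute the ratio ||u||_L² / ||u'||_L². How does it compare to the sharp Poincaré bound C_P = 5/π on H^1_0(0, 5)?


||u||_L² / ||u'||_L² = 1/π < C_P = 5/π.

u(x) = -7/2·sin(π·x), so u'(x) = -7*π*cos(π*x)/2.
Writing u(x) = A·sin(kπx/L) with A = -7/2 and k = 5, use ∫_0^L sin²(kπx/L) dx = L/2 and ∫_0^L cos²(kπx/L) dx = L/2.
u² = 49/4·sin²(π·x) and (u')² = 49*π^2/4·cos²(π·x), and each of sin², cos² integrates to L/2 = 5/2 over (0, 5).
∫_0^5 u² dx = 245/8, so ||u||_L² = 7*sqrt(10)/4.
∫_0^5 (u')² dx = 245*π^2/8, so ||u'||_L² = 7*sqrt(10)*π/4.
Ratio ||u||_L² / ||u'||_L² = 1/π.
Sharp Poincaré constant on H^1_0(0, 5) is C_P = L/π = 5/π, achieved by sin(π/5·x).
This is the k = 5 harmonic; the ratio L/(kπ) is strictly less than C_P = L/π, consistent with the sharp inequality ||u||_L² ≤ C_P ||u'||_L².


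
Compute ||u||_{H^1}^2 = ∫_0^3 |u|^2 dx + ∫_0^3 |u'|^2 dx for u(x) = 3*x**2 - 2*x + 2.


||u||_{H^1}^2 = 2712/5

The H^1 norm (squared) on an interval (0, L) is
  ||u||_{H^1}^2 = ∫_0^L u(x)^2 dx + ∫_0^L u'(x)^2 dx.
Compute u'(x) = 6*x - 2.
Then u(x)^2 = 9*x**4 - 12*x**3 + 16*x**2 - 8*x + 4 and u'(x)^2 = 36*x**2 - 24*x + 4.
Integrate each monomial from 0 to 3 using ∫_0^3 c·x^n dx = c·3^(n+1)/(n+1):
  ∫_0^3 u(x)^2 dx = ∫_0^3 (9*x^4 - 12*x^3 + 16*x^2 - 8*x + 4) dx. Term by term:
    ∫_0^3 9*x^4 dx = 2187/5;  ∫_0^3 -12*x^3 dx = -243;  ∫_0^3 16*x^2 dx = 144;
    ∫_0^3 -8*x dx = -36;  ∫_0^3 4 dx = 12.
  Sum: 2187/5 − 243 + 144 − 36 + 12 = 1572/5.
  ∫_0^3 u'(x)^2 dx = ∫_0^3 (36*x^2 - 24*x + 4) dx. Term by term:
    ∫_0^3 36*x^2 dx = 324;  ∫_0^3 -24*x dx = -108;  ∫_0^3 4 dx = 12.
  Sum: 324 − 108 + 12 = 228.
Adding: ||u||_{H^1}^2 = 1572/5 + 228 = 2712/5.


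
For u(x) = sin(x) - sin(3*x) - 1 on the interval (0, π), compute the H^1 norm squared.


||u||_{H^1(0,π)}^2 = -8/3 + 7*π

u'(x) = cos(x) - 3*cos(3*x).
Expand u² and (u')² and integrate term by term on (0, π), using: for integers n ≥ 1, ∫_0^π sin²(nx) dx = ∫_0^π cos²(nx) dx = π/2; for n ≠ n', ∫_0^π sin(nx)sin(n'x) dx = ∫_0^π cos(nx)cos(n'x) dx = 0; and by product-to-sum, ∫_0^π sin(nx)cos(n'x) dx = ½∫_0^π [sin((n+n')x) + sin((n−n')x)] dx, which is 0 when n+n' is even and 2n/(n²−n'²) when n+n' is odd (it need not vanish on (0, π)). For the constant mode: ∫_0^π 1 dx = π, ∫_0^π cos(nx) dx = 0, ∫_0^π sin(nx) dx = (1−(−1)^n)/n.
  u² squared terms: (-1)²·∫1 dx = 1·π = π;  (-1)²·∫sin(3x)² dx = 1·π/2 = π/2;  (1)²·∫sin(x)² dx = 1·π/2 = π/2.
  u² cross terms: 2·(-1)·(-1)·∫1·sin(3x) dx = 2·(2/3) = 4/3;  2·(-1)·(1)·∫1·sin(x) dx = -2·(2) = -4;  2·(-1)·(1)·∫sin(3x)·sin(x) dx = -2·(0) = 0.
  So ∫_0^π u² dx = π + π/2 + π/2 + 4/3 − 4 + 0 = -8/3 + 2*π.
  (u')² squared terms: (-3)²·∫cos(3x)² dx = 9·π/2 = 9*π/2;  (1)²·∫cos(x)² dx = 1·π/2 = π/2.
  (u')² cross terms: 2·(-3)·(1)·∫cos(3x)·cos(x) dx = -6·(0) = 0.
  So ∫_0^π (u')² dx = 9*π/2 + π/2 + 0 = 5*π.
||u||_{H^1}^2 = (-8/3 + 2*π) + (5*π) = -8/3 + 7*π.


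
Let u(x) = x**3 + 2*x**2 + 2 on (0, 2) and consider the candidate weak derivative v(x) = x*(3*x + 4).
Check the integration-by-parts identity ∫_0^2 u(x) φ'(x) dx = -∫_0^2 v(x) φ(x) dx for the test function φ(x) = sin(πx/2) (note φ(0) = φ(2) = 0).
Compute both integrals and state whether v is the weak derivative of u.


LHS = -40/π + 96/π^3, RHS = -40/π + 96/π^3. Yes, v = u' weakly.

u(x) = x**3 + 2*x**2 + 2, classical derivative u'(x) = 3*x**2 + 4*x.
φ(x) = sin(πx/2), so φ'(x) = π*cos(π*x/2)/2.
Note φ(0) = φ(2) = 0, so the boundary term u·φ vanishes.
LHS = ∫_0^2 u(x) φ'(x) dx = ∫_0^2 (π*x^3*cos(π*x/2)/2 + π*x^2*cos(π*x/2) + π*cos(π*x/2)) dx. Term by term:
  ∫_0^2 π*cos(π*x/2) dx = 0;  ∫_0^2 π*x^2*cos(π*x/2) dx = -16/π;  ∫_0^2 π*x^3*cos(π*x/2)/2 dx = -24/π + 96/π^3.
Sum: 0 − 16/π + -24/π + 96/π^3 = -40/π + 96/π^3.
So LHS = -40/π + 96/π^3.
∫_0^2 v(x) φ(x) dx = ∫_0^2 (3*x^2*sin(π*x/2) + 4*x*sin(π*x/2)) dx. Term by term:
  ∫_0^2 3*x^2*sin(π*x/2) dx = -96/π^3 + 24/π;  ∫_0^2 4*x*sin(π*x/2) dx = 16/π.
Sum: -96/π^3 + 24/π + 16/π = -96/π^3 + 40/π.
So RHS = -∫_0^2 v(x) φ(x) dx = -40/π + 96/π^3.
LHS = RHS, so the identity holds for this test φ.
Moreover u is smooth here and v(x) = u'(x) = 3*x**2 + 4*x pointwise, so the identity holds for every test function. Hence v is the weak derivative of u.


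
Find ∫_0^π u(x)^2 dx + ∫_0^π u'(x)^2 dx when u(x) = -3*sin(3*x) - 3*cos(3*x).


||u||_{H^1(0,π)}^2 = 90*π

u'(x) = 9*sin(3*x) - 9*cos(3*x).
Expand u² and (u')² and integrate term by term on (0, π), using: for integers n ≥ 1, ∫_0^π sin²(nx) dx = ∫_0^π cos²(nx) dx = π/2; for n ≠ n', ∫_0^π sin(nx)sin(n'x) dx = ∫_0^π cos(nx)cos(n'x) dx = 0; and by product-to-sum, ∫_0^π sin(nx)cos(n'x) dx = ½∫_0^π [sin((n+n')x) + sin((n−n')x)] dx, which is 0 when n+n' is even and 2n/(n²−n'²) when n+n' is odd (it need not vanish on (0, π)).
  u² squared terms: (-3)²·∫cos(3x)² dx = 9·π/2 = 9*π/2;  (-3)²·∫sin(3x)² dx = 9·π/2 = 9*π/2.
  u² cross terms: 2·(-3)·(-3)·∫cos(3x)·sin(3x) dx = 18·(0) = 0.
  So ∫_0^π u² dx = 9*π/2 + 9*π/2 + 0 = 9*π.
  (u')² squared terms: (-9)²·∫cos(3x)² dx = 81·π/2 = 81*π/2;  (9)²·∫sin(3x)² dx = 81·π/2 = 81*π/2.
  (u')² cross terms: 2·(-9)·(9)·∫cos(3x)·sin(3x) dx = -162·(0) = 0.
  So ∫_0^π (u')² dx = 81*π/2 + 81*π/2 + 0 = 81*π.
||u||_{H^1}^2 = (9*π) + (81*π) = 90*π.


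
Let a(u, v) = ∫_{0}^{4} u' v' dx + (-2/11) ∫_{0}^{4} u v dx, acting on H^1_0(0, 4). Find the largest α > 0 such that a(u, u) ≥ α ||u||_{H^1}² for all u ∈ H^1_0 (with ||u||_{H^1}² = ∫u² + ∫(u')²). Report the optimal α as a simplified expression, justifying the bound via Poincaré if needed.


α = (-32/11 + π^2)/(π^2 + 16)

Coercivity of a(·,·) on H^1_0(0, 4) means a(u, u) ≥ α ||u||_{H^1}² for every u ∈ H^1_0.
The interval has length L = 4, and Poincaré/coercivity depend only on L. Here a(u, u) = ∫(u')² + (-2/11)·∫u².
Here c = -2/11 < 0 with |c| < (π/L)² = π^2/16, so coercivity still holds. The condition a(u,u) ≥ α||u||_{H^1}² reads (1−α)∫(u')² ≥ (α−c)∫u². Any admissible α is ≤ 1 (rapidly oscillating u have ∫u²/∫(u')² → 0), and α = 1 would force 0 ≥ (1−c)∫u², impossible since c < 1; so 1−α > 0. By the sharp Poincaré inequality on H^1_0 of an interval of length L, ∫(u')² ≥ (π/L)²∫u² with equality for the first sine mode sin(π(x−x₀)/L) (x₀ the left endpoint), so the inequality holds for all u iff (1−α)(π/L)² ≥ α − c, i.e. α ≤ ((π/L)² + c)/((π/L)² + 1) = (1 + c(L/π)²)/(1 + (L/π)²). (Direct route, valid since c ≤ 0: Poincaré gives c∫u² ≥ c(L/π)²∫(u')², so a(u,u) ≥ (1 + c(L/π)²)∫(u')², while ||u||_{H^1}² ≤ (1 + (L/π)²)∫(u')²; dividing yields the same α.) With (π/L)² = π^2/16 and c = -2/11, the largest admissible constant is α = ((π/L)² + c)/((π/L)² + 1).
Simplifying, α = (-32/11 + π^2)/(π^2 + 16).


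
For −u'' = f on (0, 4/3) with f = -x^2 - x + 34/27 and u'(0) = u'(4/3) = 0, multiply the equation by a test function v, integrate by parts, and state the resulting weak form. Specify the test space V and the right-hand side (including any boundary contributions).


V = H^1(0, 4/3) (no boundary constraint on v; u is determined up to an additive constant); weak form: ∫_0^4/3 u'v' dx = ∫_0^4/3 (-x^2 - x + 34/27) v dx for all v ∈ V.

Multiply both sides by a test function v and integrate from 0 to 4/3:
  ∫_0^4/3 −u''(x) v(x) dx = ∫_0^4/3 f(x) v(x) dx.
Integrate the LHS by parts once:
  ∫_0^4/3 −u'' v dx = −[u'(x) v(x)]_0^4/3 + ∫_0^4/3 u'(x) v'(x) dx.
Thus ∫_0^4/3 u'(x) v'(x) dx = ∫_0^4/3 f(x) v(x) dx + [u'(x) v(x)]_0^4/3.
Choose V so that boundary terms are either known or forced to vanish.
u has homogeneous Neumann: u'(0) = u'(4/3) = 0. So [u' v]_0^4/3 = 0·v(4/3) − 0·v(0) = 0 for any v; take V = H^1(0, 4/3).
Weak formulation: find u (satisfying any essential BC) such that ∫_0^4/3 u'(x) v'(x) dx = ∫_0^4/3 f v dx for all v ∈ V (homogeneous Neumann, so boundary terms vanish).
Substituting f(x) = -x^2 - x + 34/27, the right-hand side is ∫_0^4/3 (-x^2 - x + 34/27) v dx.
Compatibility check (pure Neumann): taking v ≡ 1 ∈ V gives 0 = ∫_0^4/3 f dx + (0) − (0), i.e. ∫_0^4/3 f dx must equal u'(0) − u'(4/3) = 0. Indeed ∫_0^4/3 (-x^2 - x + 34/27) dx = 0, so the data are compatible. The solution is then unique only up to an additive constant (fix it e.g. by requiring ∫_0^4/3 u dx = 0).


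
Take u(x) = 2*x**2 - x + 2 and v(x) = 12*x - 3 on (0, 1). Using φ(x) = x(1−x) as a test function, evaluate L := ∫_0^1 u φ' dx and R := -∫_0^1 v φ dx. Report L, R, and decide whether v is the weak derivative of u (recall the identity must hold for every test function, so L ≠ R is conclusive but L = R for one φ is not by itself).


LHS = -1/6, RHS = -1/2. No, v is not the weak derivative of u.

u(x) = 2*x**2 - x + 2, classical derivative u'(x) = 4*x - 1.
φ(x) = x(1−x), so φ'(x) = 1 - 2*x.
Note φ(0) = φ(1) = 0, so the boundary term u·φ vanishes.
LHS = ∫_0^1 u(x) φ'(x) dx = ∫_0^1 (-4*x^3 + 4*x^2 - 5*x + 2) dx. Term by term:
  ∫_0^1 -4*x^3 dx = -1;  ∫_0^1 4*x^2 dx = 4/3;  ∫_0^1 -5*x dx = -5/2;
  ∫_0^1 2 dx = 2.
Sum: -1 + 4/3 − 5/2 + 2 = -1/6.
So LHS = -1/6.
∫_0^1 v(x) φ(x) dx = ∫_0^1 (-12*x^3 + 15*x^2 - 3*x) dx. Term by term:
  ∫_0^1 -12*x^3 dx = -3;  ∫_0^1 15*x^2 dx = 5;  ∫_0^1 -3*x dx = -3/2.
Sum: -3 + 5 − 3/2 = 1/2.
So RHS = -∫_0^1 v(x) φ(x) dx = -1/2.
LHS − RHS = 1/3 ≠ 0, so the identity fails.
(For a valid weak derivative the identity must hold for EVERY test function, in particular this one. The failure shows v is NOT the weak derivative of u.)
Correct weak derivative would be u'(x) = 4*x - 1.


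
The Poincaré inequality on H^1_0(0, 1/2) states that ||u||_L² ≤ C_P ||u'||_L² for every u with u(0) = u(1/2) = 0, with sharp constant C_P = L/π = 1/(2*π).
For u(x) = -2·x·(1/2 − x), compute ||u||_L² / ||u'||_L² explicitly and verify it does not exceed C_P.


||u||_L² / ||u'||_L² = sqrt(10)/20 < C_P = 1/(2*π).

u(x) = -2·x·(1/2 − x), so u'(x) = 4*x - 1.
u(x) = -2·x·(1/2 − x) vanishes at x = 0 and x = 1/2, so u ∈ H^1_0(0, 1/2). Differentiate via the product rule and integrate the resulting polynomials term by term.
  ∫_0^1/2 u² dx = ∫_0^1/2 (4*x^4 - 4*x^3 + x^2) dx. Term by term:
    ∫_0^1/2 4*x^4 dx = 1/40;  ∫_0^1/2 -4*x^3 dx = -1/16;  ∫_0^1/2 x^2 dx = 1/24.
  Sum: 1/40 − 1/16 + 1/24 = 1/240.
  ∫_0^1/2 (u')² dx = ∫_0^1/2 (16*x^2 - 8*x + 1) dx. Term by term:
    ∫_0^1/2 16*x^2 dx = 2/3;  ∫_0^1/2 -8*x dx = -1;  ∫_0^1/2 1 dx = 1/2.
  Sum: 2/3 − 1 + 1/2 = 1/6.
∫_0^1/2 u² dx = 1/240, so ||u||_L² = sqrt(15)/60.
∫_0^1/2 (u')² dx = 1/6, so ||u'||_L² = sqrt(6)/6.
Ratio ||u||_L² / ||u'||_L² = sqrt(10)/20.
Sharp Poincaré constant on H^1_0(0, 1/2) is C_P = L/π = 1/(2*π), achieved by sin(2*π·x).
A polynomial bump cannot attain the sharp Poincaré constant (only the first sine eigenfunction does), so the ratio is strictly less than C_P, consistent with ||u||_L² ≤ C_P ||u'||_L².


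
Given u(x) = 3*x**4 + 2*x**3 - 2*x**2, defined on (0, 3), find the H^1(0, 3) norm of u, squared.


||u||_{H^1}^2 = 5949243/70

The H^1 norm (squared) on an interval (0, L) is
  ||u||_{H^1}^2 = ∫_0^L u(x)^2 dx + ∫_0^L u'(x)^2 dx.
Compute u'(x) = 12*x**3 + 6*x**2 - 4*x.
Then u(x)^2 = 9*x**8 + 12*x**7 - 8*x**6 - 8*x**5 + 4*x**4 and u'(x)^2 = 144*x**6 + 144*x**5 - 60*x**4 - 48*x**3 + 16*x**2.
Integrate each monomial from 0 to 3 using ∫_0^3 c·x^n dx = c·3^(n+1)/(n+1):
  ∫_0^3 u(x)^2 dx = ∫_0^3 (9*x^8 + 12*x^7 - 8*x^6 - 8*x^5 + 4*x^4) dx. Term by term:
    ∫_0^3 9*x^8 dx = 19683;  ∫_0^3 12*x^7 dx = 19683/2;  ∫_0^3 -8*x^6 dx = -17496/7;
    ∫_0^3 -8*x^5 dx = -972;  ∫_0^3 4*x^4 dx = 972/5.
  Sum: 19683 + 19683/2 − 17496/7 − 972 + 972/5 = 1837323/70.
  ∫_0^3 u'(x)^2 dx = ∫_0^3 (144*x^6 + 144*x^5 - 60*x^4 - 48*x^3 + 16*x^2) dx. Term by term:
    ∫_0^3 144*x^6 dx = 314928/7;  ∫_0^3 144*x^5 dx = 17496;  ∫_0^3 -60*x^4 dx = -2916;
    ∫_0^3 -48*x^3 dx = -972;  ∫_0^3 16*x^2 dx = 144.
  Sum: 314928/7 + 17496 − 2916 − 972 + 144 = 411192/7.
Adding: ||u||_{H^1}^2 = 1837323/70 + 411192/7 = 5949243/70.


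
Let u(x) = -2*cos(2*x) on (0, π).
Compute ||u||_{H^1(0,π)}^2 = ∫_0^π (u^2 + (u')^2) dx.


||u||_{H^1(0,π)}^2 = 10*π

u'(x) = 4*sin(2*x).
Expand u² and (u')² and integrate term by term on (0, π), using: for integers n ≥ 1, ∫_0^π sin²(nx) dx = ∫_0^π cos²(nx) dx = π/2; for n ≠ n', ∫_0^π sin(nx)sin(n'x) dx = ∫_0^π cos(nx)cos(n'x) dx = 0; and by product-to-sum, ∫_0^π sin(nx)cos(n'x) dx = ½∫_0^π [sin((n+n')x) + sin((n−n')x)] dx, which is 0 when n+n' is even and 2n/(n²−n'²) when n+n' is odd (it need not vanish on (0, π)).
  u² squared terms: (-2)²·∫cos(2x)² dx = 4·π/2 = 2*π.
  So ∫_0^π u² dx = 2*π.
  (u')² squared terms: (4)²·∫sin(2x)² dx = 16·π/2 = 8*π.
  So ∫_0^π (u')² dx = 8*π.
||u||_{H^1}^2 = (2*π) + (8*π) = 10*π.


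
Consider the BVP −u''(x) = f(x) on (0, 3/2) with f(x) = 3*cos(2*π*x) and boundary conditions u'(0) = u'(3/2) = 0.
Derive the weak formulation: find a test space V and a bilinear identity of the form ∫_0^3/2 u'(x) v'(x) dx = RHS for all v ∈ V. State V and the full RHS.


V = H^1(0, 3/2) (no boundary constraint on v; u is determined up to an additive constant); weak form: ∫_0^3/2 u'v' dx = ∫_0^3/2 (3*cos(2*π*x)) v dx for all v ∈ V.

Multiply both sides by a test function v and integrate from 0 to 3/2:
  ∫_0^3/2 −u''(x) v(x) dx = ∫_0^3/2 f(x) v(x) dx.
Integrate the LHS by parts once:
  ∫_0^3/2 −u'' v dx = −[u'(x) v(x)]_0^3/2 + ∫_0^3/2 u'(x) v'(x) dx.
Thus ∫_0^3/2 u'(x) v'(x) dx = ∫_0^3/2 f(x) v(x) dx + [u'(x) v(x)]_0^3/2.
Choose V so that boundary terms are either known or forced to vanish.
u has homogeneous Neumann: u'(0) = u'(3/2) = 0. So [u' v]_0^3/2 = 0·v(3/2) − 0·v(0) = 0 for any v; take V = H^1(0, 3/2).
Weak formulation: find u (satisfying any essential BC) such that ∫_0^3/2 u'(x) v'(x) dx = ∫_0^3/2 f v dx for all v ∈ V (homogeneous Neumann, so boundary terms vanish).
Substituting f(x) = 3*cos(2*π*x), the right-hand side is ∫_0^3/2 (3*cos(2*π*x)) v dx.
Compatibility check (pure Neumann): taking v ≡ 1 ∈ V gives 0 = ∫_0^3/2 f dx + (0) − (0), i.e. ∫_0^3/2 f dx must equal u'(0) − u'(3/2) = 0. Indeed ∫_0^3/2 (3*cos(2*π*x)) dx = 0, so the data are compatible. The solution is then unique only up to an additive constant (fix it e.g. by requiring ∫_0^3/2 u dx = 0).


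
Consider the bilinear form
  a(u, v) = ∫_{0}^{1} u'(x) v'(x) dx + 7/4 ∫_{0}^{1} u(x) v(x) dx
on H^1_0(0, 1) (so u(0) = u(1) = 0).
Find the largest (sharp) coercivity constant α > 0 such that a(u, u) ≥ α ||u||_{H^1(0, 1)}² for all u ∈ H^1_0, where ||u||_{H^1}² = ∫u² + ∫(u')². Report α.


α = 1

Coercivity of a(·,·) on H^1_0(0, 1) means a(u, u) ≥ α ||u||_{H^1}² for every u ∈ H^1_0.
The interval has length L = 1, and Poincaré/coercivity depend only on L. Here a(u, u) = ∫(u')² + (7/4)·∫u².
Here c = 7/4 ≥ 1, so a(u,u) = ∫(u')² + c∫u² ≥ ∫(u')² + ∫u² = ||u||_{H^1}², i.e. α = 1 works. No larger α is possible: a(u,u) ≥ α||u||_{H^1}² means (1−α)∫(u')² ≥ (α−c)∫u², and for the modes u_n = sin(nπ(x−x₀)/L) (x₀ the left endpoint) one has ∫u_n²/∫(u_n')² = (L/(nπ))² → 0, so a(u_n,u_n)/||u_n||_{H^1}² → 1. Hence the optimal constant is α = 1.
Therefore α = 1.


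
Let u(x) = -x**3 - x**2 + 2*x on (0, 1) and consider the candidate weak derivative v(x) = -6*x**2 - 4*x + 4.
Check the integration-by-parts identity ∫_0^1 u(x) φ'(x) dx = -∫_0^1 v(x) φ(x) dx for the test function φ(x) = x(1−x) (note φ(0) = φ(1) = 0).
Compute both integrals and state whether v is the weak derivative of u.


LHS = -1/60, RHS = -1/30. No, v is not the weak derivative of u.

u(x) = -x**3 - x**2 + 2*x, classical derivative u'(x) = -3*x**2 - 2*x + 2.
φ(x) = x(1−x), so φ'(x) = 1 - 2*x.
Note φ(0) = φ(1) = 0, so the boundary term u·φ vanishes.
LHS = ∫_0^1 u(x) φ'(x) dx = ∫_0^1 (2*x^4 + x^3 - 5*x^2 + 2*x) dx. Term by term:
  ∫_0^1 2*x^4 dx = 2/5;  ∫_0^1 x^3 dx = 1/4;  ∫_0^1 -5*x^2 dx = -5/3;
  ∫_0^1 2*x dx = 1.
Sum: 2/5 + 1/4 − 5/3 + 1 = -1/60.
So LHS = -1/60.
∫_0^1 v(x) φ(x) dx = ∫_0^1 (6*x^4 - 2*x^3 - 8*x^2 + 4*x) dx. Term by term:
  ∫_0^1 6*x^4 dx = 6/5;  ∫_0^1 -2*x^3 dx = -1/2;  ∫_0^1 -8*x^2 dx = -8/3;
  ∫_0^1 4*x dx = 2.
Sum: 6/5 − 1/2 − 8/3 + 2 = 1/30.
So RHS = -∫_0^1 v(x) φ(x) dx = -1/30.
LHS − RHS = 1/60 ≠ 0, so the identity fails.
(For a valid weak derivative the identity must hold for EVERY test function, in particular this one. The failure shows v is NOT the weak derivative of u.)
Correct weak derivative would be u'(x) = -3*x**2 - 2*x + 2.


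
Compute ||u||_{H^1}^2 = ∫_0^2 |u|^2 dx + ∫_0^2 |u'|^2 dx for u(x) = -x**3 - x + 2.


||u||_{H^1}^2 = 9802/105

The H^1 norm (squared) on an interval (0, L) is
  ||u||_{H^1}^2 = ∫_0^L u(x)^2 dx + ∫_0^L u'(x)^2 dx.
Compute u'(x) = -3*x**2 - 1.
Then u(x)^2 = x**6 + 2*x**4 - 4*x**3 + x**2 - 4*x + 4 and u'(x)^2 = 9*x**4 + 6*x**2 + 1.
Integrate each monomial from 0 to 2 using ∫_0^2 c·x^n dx = c·2^(n+1)/(n+1):
  ∫_0^2 u(x)^2 dx = ∫_0^2 (x^6 + 2*x^4 - 4*x^3 + x^2 - 4*x + 4) dx. Term by term:
    ∫_0^2 x^6 dx = 128/7;  ∫_0^2 2*x^4 dx = 64/5;  ∫_0^2 -4*x^3 dx = -16;
    ∫_0^2 x^2 dx = 8/3;  ∫_0^2 -4*x dx = -8;  ∫_0^2 4 dx = 8.
  Sum: 128/7 + 64/5 − 16 + 8/3 − 8 + 8 = 1864/105.
  ∫_0^2 u'(x)^2 dx = ∫_0^2 (9*x^4 + 6*x^2 + 1) dx. Term by term:
    ∫_0^2 9*x^4 dx = 288/5;  ∫_0^2 6*x^2 dx = 16;  ∫_0^2 1 dx = 2.
  Sum: 288/5 + 16 + 2 = 378/5.
Adding: ||u||_{H^1}^2 = 1864/105 + 378/5 = 9802/105.


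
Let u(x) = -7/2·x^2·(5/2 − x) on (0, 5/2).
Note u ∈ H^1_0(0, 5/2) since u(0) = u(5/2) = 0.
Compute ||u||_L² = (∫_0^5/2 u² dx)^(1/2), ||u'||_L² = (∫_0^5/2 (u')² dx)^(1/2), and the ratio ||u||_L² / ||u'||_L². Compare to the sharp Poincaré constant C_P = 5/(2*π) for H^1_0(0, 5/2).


||u||_L² / ||u'||_L² = 5*sqrt(14)/28 < C_P = 5/(2*π).

u(x) = -7/2·x^2·(5/2 − x), so u'(x) = 7*x*(3*x - 5)/2.
u(x) = -7/2·x^2·(5/2 − x) vanishes at x = 0 and x = 5/2, so u ∈ H^1_0(0, 5/2). Differentiate via the product rule and integrate the resulting polynomials term by term.
  ∫_0^5/2 u² dx = ∫_0^5/2 (49*x^6/4 - 245*x^5/4 + 1225*x^4/16) dx. Term by term:
    ∫_0^5/2 49*x^6/4 dx = 546875/512;  ∫_0^5/2 -245*x^5/4 dx = -3828125/1536;  ∫_0^5/2 1225*x^4/16 dx = 765625/512.
  Sum: 546875/512 − 3828125/1536 + 765625/512 = 109375/1536.
  ∫_0^5/2 (u')² dx = ∫_0^5/2 (441*x^4/4 - 735*x^3/2 + 1225*x^2/4) dx. Term by term:
    ∫_0^5/2 441*x^4/4 dx = 275625/128;  ∫_0^5/2 -735*x^3/2 dx = -459375/128;  ∫_0^5/2 1225*x^2/4 dx = 153125/96.
  Sum: 275625/128 − 459375/128 + 153125/96 = 30625/192.
∫_0^5/2 u² dx = 109375/1536, so ||u||_L² = 125*sqrt(42)/96.
∫_0^5/2 (u')² dx = 30625/192, so ||u'||_L² = 175*sqrt(3)/24.
Ratio ||u||_L² / ||u'||_L² = 5*sqrt(14)/28.
Sharp Poincaré constant on H^1_0(0, 5/2) is C_P = L/π = 5/(2*π), achieved by sin(2*π/5·x).
A polynomial bump cannot attain the sharp Poincaré constant (only the first sine eigenfunction does), so the ratio is strictly less than C_P, consistent with ||u||_L² ≤ C_P ||u'||_L².


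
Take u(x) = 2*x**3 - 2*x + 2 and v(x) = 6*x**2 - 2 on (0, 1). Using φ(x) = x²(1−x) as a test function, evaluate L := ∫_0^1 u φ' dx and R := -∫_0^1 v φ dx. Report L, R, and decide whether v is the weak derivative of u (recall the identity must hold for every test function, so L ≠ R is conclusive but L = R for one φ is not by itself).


LHS = -1/30, RHS = -1/30. Yes, v = u' weakly.

u(x) = 2*x**3 - 2*x + 2, classical derivative u'(x) = 6*x**2 - 2.
φ(x) = x²(1−x), so φ'(x) = x*(2 - 3*x).
Note φ(0) = φ(1) = 0, so the boundary term u·φ vanishes.
LHS = ∫_0^1 u(x) φ'(x) dx = ∫_0^1 (-6*x^5 + 4*x^4 + 6*x^3 - 10*x^2 + 4*x) dx. Term by term:
  ∫_0^1 -6*x^5 dx = -1;  ∫_0^1 4*x^4 dx = 4/5;  ∫_0^1 6*x^3 dx = 3/2;
  ∫_0^1 -10*x^2 dx = -10/3;  ∫_0^1 4*x dx = 2.
Sum: -1 + 4/5 + 3/2 − 10/3 + 2 = -1/30.
So LHS = -1/30.
∫_0^1 v(x) φ(x) dx = ∫_0^1 (-6*x^5 + 6*x^4 + 2*x^3 - 2*x^2) dx. Term by term:
  ∫_0^1 -6*x^5 dx = -1;  ∫_0^1 6*x^4 dx = 6/5;  ∫_0^1 2*x^3 dx = 1/2;
  ∫_0^1 -2*x^2 dx = -2/3.
Sum: -1 + 6/5 + 1/2 − 2/3 = 1/30.
So RHS = -∫_0^1 v(x) φ(x) dx = -1/30.
LHS = RHS, so the identity holds for this test φ.
Moreover u is smooth here and v(x) = u'(x) = 6*x**2 - 2 pointwise, so the identity holds for every test function. Hence v is the weak derivative of u.


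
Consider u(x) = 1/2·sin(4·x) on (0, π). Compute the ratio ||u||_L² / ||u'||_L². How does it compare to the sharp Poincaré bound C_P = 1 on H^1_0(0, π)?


||u||_L² / ||u'||_L² = 1/4 < C_P = 1.

u(x) = 1/2·sin(4·x), so u'(x) = 2*cos(4*x).
Writing u(x) = A·sin(kπx/L) with A = 1/2 and k = 4, use ∫_0^L sin²(kπx/L) dx = L/2 and ∫_0^L cos²(kπx/L) dx = L/2.
u² = 1/4·sin²(4·x) and (u')² = 4·cos²(4·x), and each of sin², cos² integrates to L/2 = π/2 over (0, π).
∫_0^π u² dx = π/8, so ||u||_L² = sqrt(2)*sqrt(π)/4.
∫_0^π (u')² dx = 2*π, so ||u'||_L² = sqrt(2)*sqrt(π).
Ratio ||u||_L² / ||u'||_L² = 1/4.
Sharp Poincaré constant on H^1_0(0, π) is C_P = L/π = 1, achieved by sin(x).
This is the k = 4 harmonic; the ratio L/(kπ) is strictly less than C_P = L/π, consistent with the sharp inequality ||u||_L² ≤ C_P ||u'||_L².


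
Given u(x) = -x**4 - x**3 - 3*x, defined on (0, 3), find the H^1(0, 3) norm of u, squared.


||u||_{H^1}^2 = 399519/28

The H^1 norm (squared) on an interval (0, L) is
  ||u||_{H^1}^2 = ∫_0^L u(x)^2 dx + ∫_0^L u'(x)^2 dx.
Compute u'(x) = -4*x**3 - 3*x**2 - 3.
Then u(x)^2 = x**8 + 2*x**7 + x**6 + 6*x**5 + 6*x**4 + 9*x**2 and u'(x)^2 = 16*x**6 + 24*x**5 + 9*x**4 + 24*x**3 + 18*x**2 + 9.
Integrate each monomial from 0 to 3 using ∫_0^3 c·x^n dx = c·3^(n+1)/(n+1):
  ∫_0^3 u(x)^2 dx = ∫_0^3 (x^8 + 2*x^7 + x^6 + 6*x^5 + 6*x^4 + 9*x^2) dx. Term by term:
    ∫_0^3 x^8 dx = 2187;  ∫_0^3 2*x^7 dx = 6561/4;  ∫_0^3 x^6 dx = 2187/7;
    ∫_0^3 6*x^5 dx = 729;  ∫_0^3 6*x^4 dx = 1458/5;  ∫_0^3 9*x^2 dx = 81.
  Sum: 2187 + 6561/4 + 2187/7 + 729 + 1458/5 + 81 = 733779/140.
  ∫_0^3 u'(x)^2 dx = ∫_0^3 (16*x^6 + 24*x^5 + 9*x^4 + 24*x^3 + 18*x^2 + 9) dx. Term by term:
    ∫_0^3 16*x^6 dx = 34992/7;  ∫_0^3 24*x^5 dx = 2916;  ∫_0^3 9*x^4 dx = 2187/5;
    ∫_0^3 24*x^3 dx = 486;  ∫_0^3 18*x^2 dx = 162;  ∫_0^3 9 dx = 27.
  Sum: 34992/7 + 2916 + 2187/5 + 486 + 162 + 27 = 315954/35.
Adding: ||u||_{H^1}^2 = 733779/140 + 315954/35 = 399519/28.


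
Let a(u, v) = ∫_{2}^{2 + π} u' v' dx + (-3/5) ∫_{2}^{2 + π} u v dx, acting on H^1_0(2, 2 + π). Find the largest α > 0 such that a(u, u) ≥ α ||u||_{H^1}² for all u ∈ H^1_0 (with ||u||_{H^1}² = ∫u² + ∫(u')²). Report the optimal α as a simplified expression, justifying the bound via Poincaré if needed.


α = 1/5

Coercivity of a(·,·) on H^1_0(2, 2 + π) means a(u, u) ≥ α ||u||_{H^1}² for every u ∈ H^1_0.
The interval has length L = π, and Poincaré/coercivity depend only on L. Here a(u, u) = ∫(u')² + (-3/5)·∫u².
Here c = -3/5 < 0 with |c| < (π/L)² = 1, so coercivity still holds. The condition a(u,u) ≥ α||u||_{H^1}² reads (1−α)∫(u')² ≥ (α−c)∫u². Any admissible α is ≤ 1 (rapidly oscillating u have ∫u²/∫(u')² → 0), and α = 1 would force 0 ≥ (1−c)∫u², impossible since c < 1; so 1−α > 0. By the sharp Poincaré inequality on H^1_0 of an interval of length L, ∫(u')² ≥ (π/L)²∫u² with equality for the first sine mode sin(π(x−x₀)/L) (x₀ the left endpoint), so the inequality holds for all u iff (1−α)(π/L)² ≥ α − c, i.e. α ≤ ((π/L)² + c)/((π/L)² + 1) = (1 + c(L/π)²)/(1 + (L/π)²). (Direct route, valid since c ≤ 0: Poincaré gives c∫u² ≥ c(L/π)²∫(u')², so a(u,u) ≥ (1 + c(L/π)²)∫(u')², while ||u||_{H^1}² ≤ (1 + (L/π)²)∫(u')²; dividing yields the same α.) With (π/L)² = 1 and c = -3/5, the largest admissible constant is α = ((π/L)² + c)/((π/L)² + 1).
Simplifying, α = 1/5.


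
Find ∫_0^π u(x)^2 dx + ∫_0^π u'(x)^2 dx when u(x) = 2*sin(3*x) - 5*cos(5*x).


||u||_{H^1(0,π)}^2 = 345*π

u'(x) = 25*sin(5*x) + 6*cos(3*x).
Expand u² and (u')² and integrate term by term on (0, π), using: for integers n ≥ 1, ∫_0^π sin²(nx) dx = ∫_0^π cos²(nx) dx = π/2; for n ≠ n', ∫_0^π sin(nx)sin(n'x) dx = ∫_0^π cos(nx)cos(n'x) dx = 0; and by product-to-sum, ∫_0^π sin(nx)cos(n'x) dx = ½∫_0^π [sin((n+n')x) + sin((n−n')x)] dx, which is 0 when n+n' is even and 2n/(n²−n'²) when n+n' is odd (it need not vanish on (0, π)).
  u² squared terms: (-5)²·∫cos(5x)² dx = 25·π/2 = 25*π/2;  (2)²·∫sin(3x)² dx = 4·π/2 = 2*π.
  u² cross terms: 2·(-5)·(2)·∫cos(5x)·sin(3x) dx = -20·(0) = 0.
  So ∫_0^π u² dx = 25*π/2 + 2*π + 0 = 29*π/2.
  (u')² squared terms: (6)²·∫cos(3x)² dx = 36·π/2 = 18*π;  (25)²·∫sin(5x)² dx = 625·π/2 = 625*π/2.
  (u')² cross terms: 2·(6)·(25)·∫cos(3x)·sin(5x) dx = 300·(0) = 0.
  So ∫_0^π (u')² dx = 18*π + 625*π/2 + 0 = 661*π/2.
||u||_{H^1}^2 = (29*π/2) + (661*π/2) = 345*π.


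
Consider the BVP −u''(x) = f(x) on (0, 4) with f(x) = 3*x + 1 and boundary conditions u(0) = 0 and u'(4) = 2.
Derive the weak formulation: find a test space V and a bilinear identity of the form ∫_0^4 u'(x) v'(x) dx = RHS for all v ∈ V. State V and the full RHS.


V = {v ∈ H^1(0, 4) : v(0) = 0} (test functions vanish at x = 0 where u is specified); weak form: ∫_0^4 u'v' dx = ∫_0^4 (3*x + 1) v dx + 2·v(4) for all v ∈ V.

Multiply both sides by a test function v and integrate from 0 to 4:
  ∫_0^4 −u''(x) v(x) dx = ∫_0^4 f(x) v(x) dx.
Integrate the LHS by parts once:
  ∫_0^4 −u'' v dx = −[u'(x) v(x)]_0^4 + ∫_0^4 u'(x) v'(x) dx.
Thus ∫_0^4 u'(x) v'(x) dx = ∫_0^4 f(x) v(x) dx + [u'(x) v(x)]_0^4.
Choose V so that boundary terms are either known or forced to vanish.
Mixed BC: u(0) = 0 (Dirichlet) and u'(4) = 2 (Neumann). Define V = {v ∈ H^1(0, 4) : v(0) = 0}. Then [u' v]_0^4 = u'(4)·v(4) − u'(0)·0 = 2·v(4).
Weak formulation: find u (satisfying any essential BC) such that ∫_0^4 u'(x) v'(x) dx = ∫_0^4 f v dx + 2·v(4) for all v ∈ V (Dirichlet at 0 absorbed into V; Neumann datum at x = 4 contributes the boundary term).
Substituting f(x) = 3*x + 1, the right-hand side is ∫_0^4 (3*x + 1) v dx + 2·v(4).


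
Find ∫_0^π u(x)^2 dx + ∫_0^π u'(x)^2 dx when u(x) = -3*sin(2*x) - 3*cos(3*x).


||u||_{H^1(0,π)}^2 = -144 + 135*π/2

u'(x) = 9*sin(3*x) - 6*cos(2*x).
Expand u² and (u')² and integrate term by term on (0, π), using: for integers n ≥ 1, ∫_0^π sin²(nx) dx = ∫_0^π cos²(nx) dx = π/2; for n ≠ n', ∫_0^π sin(nx)sin(n'x) dx = ∫_0^π cos(nx)cos(n'x) dx = 0; and by product-to-sum, ∫_0^π sin(nx)cos(n'x) dx = ½∫_0^π [sin((n+n')x) + sin((n−n')x)] dx, which is 0 when n+n' is even and 2n/(n²−n'²) when n+n' is odd (it need not vanish on (0, π)).
  u² squared terms: (-3)²·∫cos(3x)² dx = 9·π/2 = 9*π/2;  (-3)²·∫sin(2x)² dx = 9·π/2 = 9*π/2.
  u² cross terms: 2·(-3)·(-3)·∫cos(3x)·sin(2x) dx = 18·(-4/5) = -72/5.
  So ∫_0^π u² dx = 9*π/2 + 9*π/2 − 72/5 = -72/5 + 9*π.
  (u')² squared terms: (-6)²·∫cos(2x)² dx = 36·π/2 = 18*π;  (9)²·∫sin(3x)² dx = 81·π/2 = 81*π/2.
  (u')² cross terms: 2·(-6)·(9)·∫cos(2x)·sin(3x) dx = -108·(6/5) = -648/5.
  So ∫_0^π (u')² dx = 18*π + 81*π/2 − 648/5 = -648/5 + 117*π/2.
||u||_{H^1}^2 = (-72/5 + 9*π) + (-648/5 + 117*π/2) = -144 + 135*π/2.


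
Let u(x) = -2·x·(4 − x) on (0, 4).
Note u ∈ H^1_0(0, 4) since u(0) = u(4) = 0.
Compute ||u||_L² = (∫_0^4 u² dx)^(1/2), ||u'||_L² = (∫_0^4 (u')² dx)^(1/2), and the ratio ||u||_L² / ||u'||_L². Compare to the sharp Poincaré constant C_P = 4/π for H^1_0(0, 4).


||u||_L² / ||u'||_L² = 2*sqrt(10)/5 < C_P = 4/π.

u(x) = -2·x·(4 − x), so u'(x) = 4*x - 8.
u(x) = -2·x·(4 − x) vanishes at x = 0 and x = 4, so u ∈ H^1_0(0, 4). Differentiate via the product rule and integrate the resulting polynomials term by term.
  ∫_0^4 u² dx = ∫_0^4 (4*x^4 - 32*x^3 + 64*x^2) dx. Term by term:
    ∫_0^4 4*x^4 dx = 4096/5;  ∫_0^4 -32*x^3 dx = -2048;  ∫_0^4 64*x^2 dx = 4096/3.
  Sum: 4096/5 − 2048 + 4096/3 = 2048/15.
  ∫_0^4 (u')² dx = ∫_0^4 (16*x^2 - 64*x + 64) dx. Term by term:
    ∫_0^4 16*x^2 dx = 1024/3;  ∫_0^4 -64*x dx = -512;  ∫_0^4 64 dx = 256.
  Sum: 1024/3 − 512 + 256 = 256/3.
∫_0^4 u² dx = 2048/15, so ||u||_L² = 32*sqrt(30)/15.
∫_0^4 (u')² dx = 256/3, so ||u'||_L² = 16*sqrt(3)/3.
Ratio ||u||_L² / ||u'||_L² = 2*sqrt(10)/5.
Sharp Poincaré constant on H^1_0(0, 4) is C_P = L/π = 4/π, achieved by sin(π/4·x).
A polynomial bump cannot attain the sharp Poincaré constant (only the first sine eigenfunction does), so the ratio is strictly less than C_P, consistent with ||u||_L² ≤ C_P ||u'||_L².


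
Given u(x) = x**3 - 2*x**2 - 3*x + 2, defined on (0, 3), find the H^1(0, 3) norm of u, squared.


||u||_{H^1}^2 = 3102/35

The H^1 norm (squared) on an interval (0, L) is
  ||u||_{H^1}^2 = ∫_0^L u(x)^2 dx + ∫_0^L u'(x)^2 dx.
Compute u'(x) = 3*x**2 - 4*x - 3.
Then u(x)^2 = x**6 - 4*x**5 - 2*x**4 + 16*x**3 + x**2 - 12*x + 4 and u'(x)^2 = 9*x**4 - 24*x**3 - 2*x**2 + 24*x + 9.
Integrate each monomial from 0 to 3 using ∫_0^3 c·x^n dx = c·3^(n+1)/(n+1):
  ∫_0^3 u(x)^2 dx = ∫_0^3 (x^6 - 4*x^5 - 2*x^4 + 16*x^3 + x^2 - 12*x + 4) dx. Term by term:
    ∫_0^3 x^6 dx = 2187/7;  ∫_0^3 -4*x^5 dx = -486;  ∫_0^3 -2*x^4 dx = -486/5;
    ∫_0^3 16*x^3 dx = 324;  ∫_0^3 x^2 dx = 9;  ∫_0^3 -12*x dx = -54;
    ∫_0^3 4 dx = 12.
  Sum: 2187/7 − 486 − 486/5 + 324 + 9 − 54 + 12 = 708/35.
  ∫_0^3 u'(x)^2 dx = ∫_0^3 (9*x^4 - 24*x^3 - 2*x^2 + 24*x + 9) dx. Term by term:
    ∫_0^3 9*x^4 dx = 2187/5;  ∫_0^3 -24*x^3 dx = -486;  ∫_0^3 -2*x^2 dx = -18;
    ∫_0^3 24*x dx = 108;  ∫_0^3 9 dx = 27.
  Sum: 2187/5 − 486 − 18 + 108 + 27 = 342/5.
Adding: ||u||_{H^1}^2 = 708/35 + 342/5 = 3102/35.


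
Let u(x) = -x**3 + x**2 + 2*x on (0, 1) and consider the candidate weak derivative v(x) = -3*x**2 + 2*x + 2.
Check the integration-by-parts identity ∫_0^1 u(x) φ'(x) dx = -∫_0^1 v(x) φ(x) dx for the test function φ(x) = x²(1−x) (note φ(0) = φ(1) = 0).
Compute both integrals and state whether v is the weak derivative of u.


LHS = -1/6, RHS = -1/6. Yes, v = u' weakly.

u(x) = -x**3 + x**2 + 2*x, classical derivative u'(x) = -3*x**2 + 2*x + 2.
φ(x) = x²(1−x), so φ'(x) = x*(2 - 3*x).
Note φ(0) = φ(1) = 0, so the boundary term u·φ vanishes.
LHS = ∫_0^1 u(x) φ'(x) dx = ∫_0^1 (3*x^5 - 5*x^4 - 4*x^3 + 4*x^2) dx. Term by term:
  ∫_0^1 3*x^5 dx = 1/2;  ∫_0^1 -5*x^4 dx = -1;  ∫_0^1 -4*x^3 dx = -1;
  ∫_0^1 4*x^2 dx = 4/3.
Sum: 1/2 − 1 − 1 + 4/3 = -1/6.
So LHS = -1/6.
∫_0^1 v(x) φ(x) dx = ∫_0^1 (3*x^5 - 5*x^4 + 2*x^2) dx. Term by term:
  ∫_0^1 3*x^5 dx = 1/2;  ∫_0^1 -5*x^4 dx = -1;  ∫_0^1 2*x^2 dx = 2/3.
Sum: 1/2 − 1 + 2/3 = 1/6.
So RHS = -∫_0^1 v(x) φ(x) dx = -1/6.
LHS = RHS, so the identity holds for this test φ.
Moreover u is smooth here and v(x) = u'(x) = -3*x**2 + 2*x + 2 pointwise, so the identity holds for every test function. Hence v is the weak derivative of u.


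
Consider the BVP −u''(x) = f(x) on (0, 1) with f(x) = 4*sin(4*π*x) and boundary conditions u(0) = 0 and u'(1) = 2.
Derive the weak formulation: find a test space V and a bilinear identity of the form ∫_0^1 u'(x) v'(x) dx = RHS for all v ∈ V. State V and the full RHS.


V = {v ∈ H^1(0, 1) : v(0) = 0} (test functions vanish at x = 0 where u is specified); weak form: ∫_0^1 u'v' dx = ∫_0^1 (4*sin(4*π*x)) v dx + 2·v(1) for all v ∈ V.

Multiply both sides by a test function v and integrate from 0 to 1:
  ∫_0^1 −u''(x) v(x) dx = ∫_0^1 f(x) v(x) dx.
Integrate the LHS by parts once:
  ∫_0^1 −u'' v dx = −[u'(x) v(x)]_0^1 + ∫_0^1 u'(x) v'(x) dx.
Thus ∫_0^1 u'(x) v'(x) dx = ∫_0^1 f(x) v(x) dx + [u'(x) v(x)]_0^1.
Choose V so that boundary terms are either known or forced to vanish.
Mixed BC: u(0) = 0 (Dirichlet) and u'(1) = 2 (Neumann). Define V = {v ∈ H^1(0, 1) : v(0) = 0}. Then [u' v]_0^1 = u'(1)·v(1) − u'(0)·0 = 2·v(1).
Weak formulation: find u (satisfying any essential BC) such that ∫_0^1 u'(x) v'(x) dx = ∫_0^1 f v dx + 2·v(1) for all v ∈ V (Dirichlet at 0 absorbed into V; Neumann datum at x = 1 contributes the boundary term).
Substituting f(x) = 4*sin(4*π*x), the right-hand side is ∫_0^1 (4*sin(4*π*x)) v dx + 2·v(1).


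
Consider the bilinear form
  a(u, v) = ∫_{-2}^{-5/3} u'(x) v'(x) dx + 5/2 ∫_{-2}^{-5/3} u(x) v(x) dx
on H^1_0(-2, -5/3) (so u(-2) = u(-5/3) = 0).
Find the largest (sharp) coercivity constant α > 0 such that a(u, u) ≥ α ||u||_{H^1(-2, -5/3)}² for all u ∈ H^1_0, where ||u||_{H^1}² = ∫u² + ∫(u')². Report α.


α = 1

Coercivity of a(·,·) on H^1_0(-2, -5/3) means a(u, u) ≥ α ||u||_{H^1}² for every u ∈ H^1_0.
The interval has length L = 1/3, and Poincaré/coercivity depend only on L. Here a(u, u) = ∫(u')² + (5/2)·∫u².
Here c = 5/2 ≥ 1, so a(u,u) = ∫(u')² + c∫u² ≥ ∫(u')² + ∫u² = ||u||_{H^1}², i.e. α = 1 works. No larger α is possible: a(u,u) ≥ α||u||_{H^1}² means (1−α)∫(u')² ≥ (α−c)∫u², and for the modes u_n = sin(nπ(x−x₀)/L) (x₀ the left endpoint) one has ∫u_n²/∫(u_n')² = (L/(nπ))² → 0, so a(u_n,u_n)/||u_n||_{H^1}² → 1. Hence the optimal constant is α = 1.
Therefore α = 1.


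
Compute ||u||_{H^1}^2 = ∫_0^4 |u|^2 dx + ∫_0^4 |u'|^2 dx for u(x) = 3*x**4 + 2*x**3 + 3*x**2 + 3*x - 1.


||u||_{H^1}^2 = 6437864/7

The H^1 norm (squared) on an interval (0, L) is
  ||u||_{H^1}^2 = ∫_0^L u(x)^2 dx + ∫_0^L u'(x)^2 dx.
Compute u'(x) = 12*x**3 + 6*x**2 + 6*x + 3.
Then u(x)^2 = 9*x**8 + 12*x**7 + 22*x**6 + 30*x**5 + 15*x**4 + 14*x**3 + 3*x**2 - 6*x + 1 and u'(x)^2 = 144*x**6 + 144*x**5 + 180*x**4 + 144*x**3 + 72*x**2 + 36*x + 9.
Integrate each monomial from 0 to 4 using ∫_0^4 c·x^n dx = c·4^(n+1)/(n+1):
  ∫_0^4 u(x)^2 dx = ∫_0^4 (9*x^8 + 12*x^7 + 22*x^6 + 30*x^5 + 15*x^4 + 14*x^3 + 3*x^2 - 6*x + 1) dx. Term by term:
    ∫_0^4 9*x^8 dx = 262144;  ∫_0^4 12*x^7 dx = 98304;  ∫_0^4 22*x^6 dx = 360448/7;
    ∫_0^4 30*x^5 dx = 20480;  ∫_0^4 15*x^4 dx = 3072;  ∫_0^4 14*x^3 dx = 896;
    ∫_0^4 3*x^2 dx = 64;  ∫_0^4 -6*x dx = -48;  ∫_0^4 1 dx = 4.
  Sum: 262144 + 98304 + 360448/7 + 20480 + 3072 + 896 + 64 − 48 + 4 = 3054860/7.
  ∫_0^4 u'(x)^2 dx = ∫_0^4 (144*x^6 + 144*x^5 + 180*x^4 + 144*x^3 + 72*x^2 + 36*x + 9) dx. Term by term:
    ∫_0^4 144*x^6 dx = 2359296/7;  ∫_0^4 144*x^5 dx = 98304;  ∫_0^4 180*x^4 dx = 36864;
    ∫_0^4 144*x^3 dx = 9216;  ∫_0^4 72*x^2 dx = 1536;  ∫_0^4 36*x dx = 288;
    ∫_0^4 9 dx = 36.
  Sum: 2359296/7 + 98304 + 36864 + 9216 + 1536 + 288 + 36 = 3383004/7.
Adding: ||u||_{H^1}^2 = 3054860/7 + 3383004/7 = 6437864/7.


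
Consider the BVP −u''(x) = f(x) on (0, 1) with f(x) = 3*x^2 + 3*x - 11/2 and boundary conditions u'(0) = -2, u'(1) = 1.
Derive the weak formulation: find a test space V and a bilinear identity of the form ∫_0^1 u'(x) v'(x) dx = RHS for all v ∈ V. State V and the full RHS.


V = H^1(0, 1) (v unrestricted at boundary; u is determined up to an additive constant); weak form: ∫_0^1 u'v' dx = ∫_0^1 (3*x^2 + 3*x - 11/2) v dx + v(1) + 2·v(0) for all v ∈ V.

Multiply both sides by a test function v and integrate from 0 to 1:
  ∫_0^1 −u''(x) v(x) dx = ∫_0^1 f(x) v(x) dx.
Integrate the LHS by parts once:
  ∫_0^1 −u'' v dx = −[u'(x) v(x)]_0^1 + ∫_0^1 u'(x) v'(x) dx.
Thus ∫_0^1 u'(x) v'(x) dx = ∫_0^1 f(x) v(x) dx + [u'(x) v(x)]_0^1.
Choose V so that boundary terms are either known or forced to vanish.
u has inhomogeneous Neumann u'(0) = -2, u'(1) = 1. [u' v]_0^1 = (1)·v(1) − (-2)·v(0) = v(1) + 2·v(0). Take V = H^1(0, 1); boundary term becomes part of RHS.
Weak formulation: find u (satisfying any essential BC) such that ∫_0^1 u'(x) v'(x) dx = ∫_0^1 f v dx + v(1) + 2·v(0) for all v ∈ V (Neumann data are natural BCs: they enter the RHS as boundary terms).
Substituting f(x) = 3*x^2 + 3*x - 11/2, the right-hand side is ∫_0^1 (3*x^2 + 3*x - 11/2) v dx + v(1) + 2·v(0).
Compatibility check (pure Neumann): taking v ≡ 1 ∈ V gives 0 = ∫_0^1 f dx + (1) − (-2), i.e. ∫_0^1 f dx must equal u'(0) − u'(1) = -3. Indeed ∫_0^1 (3*x^2 + 3*x - 11/2) dx = -3, so the data are compatible. The solution is then unique only up to an additive constant (fix it e.g. by requiring ∫_0^1 u dx = 0).


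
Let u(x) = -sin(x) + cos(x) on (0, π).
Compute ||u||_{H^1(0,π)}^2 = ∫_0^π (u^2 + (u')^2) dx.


||u||_{H^1(0,π)}^2 = 2*π

u'(x) = -sin(x) - cos(x).
Expand u² and (u')² and integrate term by term on (0, π), using: for integers n ≥ 1, ∫_0^π sin²(nx) dx = ∫_0^π cos²(nx) dx = π/2; for n ≠ n', ∫_0^π sin(nx)sin(n'x) dx = ∫_0^π cos(nx)cos(n'x) dx = 0; and by product-to-sum, ∫_0^π sin(nx)cos(n'x) dx = ½∫_0^π [sin((n+n')x) + sin((n−n')x)] dx, which is 0 when n+n' is even and 2n/(n²−n'²) when n+n' is odd (it need not vanish on (0, π)).
  u² squared terms: (-1)²·∫sin(x)² dx = 1·π/2 = π/2;  (1)²·∫cos(x)² dx = 1·π/2 = π/2.
  u² cross terms: 2·(-1)·(1)·∫sin(x)·cos(x) dx = -2·(0) = 0.
  So ∫_0^π u² dx = π/2 + π/2 + 0 = π.
  (u')² squared terms: (-1)²·∫cos(x)² dx = 1·π/2 = π/2;  (-1)²·∫sin(x)² dx = 1·π/2 = π/2.
  (u')² cross terms: 2·(-1)·(-1)·∫cos(x)·sin(x) dx = 2·(0) = 0.
  So ∫_0^π (u')² dx = π/2 + π/2 + 0 = π.
||u||_{H^1}^2 = (π) + (π) = 2*π.


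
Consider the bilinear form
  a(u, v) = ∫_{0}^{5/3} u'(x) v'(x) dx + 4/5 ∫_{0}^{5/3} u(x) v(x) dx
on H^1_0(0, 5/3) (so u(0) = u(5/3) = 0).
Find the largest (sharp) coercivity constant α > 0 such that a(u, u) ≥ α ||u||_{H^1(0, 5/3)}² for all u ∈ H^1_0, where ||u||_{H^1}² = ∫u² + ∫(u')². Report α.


α = (20 + 9*π^2)/(25 + 9*π^2)

Coercivity of a(·,·) on H^1_0(0, 5/3) means a(u, u) ≥ α ||u||_{H^1}² for every u ∈ H^1_0.
The interval has length L = 5/3, and Poincaré/coercivity depend only on L. Here a(u, u) = ∫(u')² + (4/5)·∫u².
Here 0 < c = 4/5 < 1. The condition a(u,u) ≥ α||u||_{H^1}² reads (1−α)∫(u')² ≥ (α−c)∫u². Any admissible α is ≤ 1 (rapidly oscillating u have ∫u²/∫(u')² → 0), and α = 1 would force 0 ≥ (1−c)∫u², impossible since c < 1; so 1−α > 0. By the sharp Poincaré inequality on H^1_0 of an interval of length L, ∫(u')² ≥ (π/L)²∫u² with equality for the first sine mode sin(π(x−x₀)/L) (x₀ the left endpoint), so the inequality holds for all u iff (1−α)(π/L)² ≥ α − c, i.e. α ≤ ((π/L)² + c)/((π/L)² + 1) = (1 + c(L/π)²)/(1 + (L/π)²). With (π/L)² = 9*π^2/25 and c = 4/5, the largest admissible constant is α = ((π/L)² + c)/((π/L)² + 1).
Simplifying, α = (20 + 9*π^2)/(25 + 9*π^2).
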